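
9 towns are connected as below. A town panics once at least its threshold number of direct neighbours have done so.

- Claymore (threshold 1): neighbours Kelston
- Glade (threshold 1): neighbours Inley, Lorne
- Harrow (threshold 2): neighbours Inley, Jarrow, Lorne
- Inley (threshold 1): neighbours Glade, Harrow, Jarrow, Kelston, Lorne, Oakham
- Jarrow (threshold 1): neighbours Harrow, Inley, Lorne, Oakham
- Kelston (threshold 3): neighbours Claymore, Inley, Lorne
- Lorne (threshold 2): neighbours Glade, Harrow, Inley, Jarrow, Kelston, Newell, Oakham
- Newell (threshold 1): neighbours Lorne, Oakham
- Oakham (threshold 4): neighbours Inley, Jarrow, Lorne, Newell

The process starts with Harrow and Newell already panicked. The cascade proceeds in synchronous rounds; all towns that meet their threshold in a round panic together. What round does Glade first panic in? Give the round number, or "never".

Round 1 — Harrow, Newell panic (initial).
Round 2 — checking thresholds:
  Inley: 1 of 6 neighbours ≥ 1, panics.
  Jarrow: 1 of 4 neighbours ≥ 1, panics.
  Lorne: 2 of 7 neighbours ≥ 2, panics.
  Oakham: 1 of 4 neighbours < 4, holds.
Round 3 — checking thresholds:
  Glade: 2 of 2 neighbours ≥ 1, panics.
  Kelston: 2 of 3 neighbours < 3, holds.
  Oakham: 4 of 4 neighbours ≥ 4, panics.
Round 4 — no new panics; cascade stops.

3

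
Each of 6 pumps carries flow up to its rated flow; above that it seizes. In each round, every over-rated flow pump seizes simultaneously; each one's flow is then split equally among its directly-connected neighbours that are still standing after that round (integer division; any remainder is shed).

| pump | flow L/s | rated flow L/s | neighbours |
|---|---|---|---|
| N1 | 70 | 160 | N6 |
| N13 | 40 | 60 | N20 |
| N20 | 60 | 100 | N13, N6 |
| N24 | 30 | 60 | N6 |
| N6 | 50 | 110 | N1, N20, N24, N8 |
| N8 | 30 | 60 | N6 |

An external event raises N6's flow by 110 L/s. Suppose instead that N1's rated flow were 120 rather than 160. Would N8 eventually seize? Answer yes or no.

With N1's rated flow at 120:
Round 1 — N6 at 160 > 110. N6 seizes.
  N6 sheds 160 L/s to N1, N20, N24, N8: 40 each.
    N1: 70+40 = 110 ≤ 120
    N20: 60+40 = 100 ≤ 100
    N24: 30+40 = 70 > 60
    N8: 30+40 = 70 > 60
Round 2 — N24, N8 seize.
  N24 sheds 70 L/s: no online neighbours, lost.
  N8 sheds 70 L/s: no online neighbours, lost.
No further seizures.

yes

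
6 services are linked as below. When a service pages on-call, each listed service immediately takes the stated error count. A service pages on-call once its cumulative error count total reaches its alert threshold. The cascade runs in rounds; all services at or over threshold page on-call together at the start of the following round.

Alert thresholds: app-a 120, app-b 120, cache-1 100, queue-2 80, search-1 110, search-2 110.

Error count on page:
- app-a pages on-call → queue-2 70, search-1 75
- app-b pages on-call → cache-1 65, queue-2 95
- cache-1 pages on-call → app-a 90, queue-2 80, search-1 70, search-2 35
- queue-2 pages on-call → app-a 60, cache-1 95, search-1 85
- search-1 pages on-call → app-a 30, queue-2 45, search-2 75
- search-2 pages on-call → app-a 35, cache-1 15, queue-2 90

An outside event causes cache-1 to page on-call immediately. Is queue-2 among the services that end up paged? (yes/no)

Round 1 — cache-1 pages on-call (initial).
  app-a: +90 → 90 < 120
  queue-2: +80 → 80 ≥ 80
  search-1: +70 → 70 < 110
  search-2: +35 → 35 < 110
Round 2 — queue-2 pages on-call.
  app-a: +60 → 150 ≥ 120
  search-1: +85 → 155 ≥ 110
Round 3 — app-a, search-1 page on-call.
  search-2: +75 → 110 ≥ 110
Round 4 — search-2 pages on-call.
No further pages.

yes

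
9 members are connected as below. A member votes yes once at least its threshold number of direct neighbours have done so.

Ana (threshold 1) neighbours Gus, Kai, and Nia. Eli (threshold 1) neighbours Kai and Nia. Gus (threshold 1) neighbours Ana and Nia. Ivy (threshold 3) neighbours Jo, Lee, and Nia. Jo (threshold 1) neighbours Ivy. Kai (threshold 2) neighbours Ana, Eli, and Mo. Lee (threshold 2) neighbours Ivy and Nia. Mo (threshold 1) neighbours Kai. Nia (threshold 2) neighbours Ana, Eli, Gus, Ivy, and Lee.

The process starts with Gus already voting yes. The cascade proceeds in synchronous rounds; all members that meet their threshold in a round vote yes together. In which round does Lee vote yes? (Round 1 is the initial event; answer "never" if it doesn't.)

never

Round 1 — Gus votes yes (initial).
Round 2 — checking thresholds:
  Ana: 1 of 3 neighbours ≥ 1, votes yes.
  Nia: 1 of 5 neighbours < 2, not yet.
Round 3 — checking thresholds:
  Kai: 1 of 3 neighbours < 2, not yet.
  Nia: 2 of 5 neighbours ≥ 2, votes yes.
Round 4 — checking thresholds:
  Eli: 1 of 2 neighbours ≥ 1, votes yes.
  Ivy: 1 of 3 neighbours < 3, not yet.
  Kai: 1 of 3 neighbours < 2, not yet.
  Lee: 1 of 2 neighbours < 2, not yet.
Round 5 — checking thresholds:
  Ivy: 1 of 3 neighbours < 3, not yet.
  Kai: 2 of 3 neighbours ≥ 2, votes yes.
  Lee: 1 of 2 neighbours < 2, not yet.
Round 6 — checking thresholds:
  Ivy: 1 of 3 neighbours < 3, not yet.
  Lee: 1 of 2 neighbours < 2, not yet.
  Mo: 1 of 1 neighbours ≥ 1, votes yes.
Round 7 — no new yes votes; cascade stops.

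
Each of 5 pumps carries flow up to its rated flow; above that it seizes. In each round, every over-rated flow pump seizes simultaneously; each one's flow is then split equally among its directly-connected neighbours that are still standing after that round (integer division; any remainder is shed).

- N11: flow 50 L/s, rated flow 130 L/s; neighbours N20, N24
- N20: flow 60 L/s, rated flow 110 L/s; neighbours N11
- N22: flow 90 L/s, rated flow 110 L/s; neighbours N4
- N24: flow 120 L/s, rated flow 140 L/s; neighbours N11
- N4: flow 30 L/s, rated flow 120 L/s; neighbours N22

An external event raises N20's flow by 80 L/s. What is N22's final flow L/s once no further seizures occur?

Round 1 — N20 at 140 > 110. N20 seizes.
  N20 sheds 140 L/s to N11: 140 each.
    N11: 50+140 = 190 > 130
Round 2 — N11 seizes.
  N11 sheds 190 L/s to N24: 190 each.
    N24: 120+190 = 310 > 140
Round 3 — N24 seizes.
  N24 sheds 310 L/s: no online neighbours, lost.
No further seizures.

90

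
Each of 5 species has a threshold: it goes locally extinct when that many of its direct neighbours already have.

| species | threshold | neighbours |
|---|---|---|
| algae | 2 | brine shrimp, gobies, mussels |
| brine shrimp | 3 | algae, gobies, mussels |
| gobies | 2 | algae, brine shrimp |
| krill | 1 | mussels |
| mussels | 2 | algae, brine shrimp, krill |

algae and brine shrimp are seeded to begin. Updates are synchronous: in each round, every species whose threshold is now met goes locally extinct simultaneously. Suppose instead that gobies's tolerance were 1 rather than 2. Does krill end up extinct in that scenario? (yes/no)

With gobies's tolerance at 1:
Round 1 — algae, brine shrimp go locally extinct (initial).
Round 2 — checking thresholds:
  gobies: 2 of 2 neighbours ≥ 1, goes locally extinct.
  mussels: 2 of 3 neighbours ≥ 2, goes locally extinct.
Round 3 — checking thresholds:
  krill: 1 of 1 neighbours ≥ 1, goes locally extinct.
Round 4 — no new extinctions; cascade stops.

yes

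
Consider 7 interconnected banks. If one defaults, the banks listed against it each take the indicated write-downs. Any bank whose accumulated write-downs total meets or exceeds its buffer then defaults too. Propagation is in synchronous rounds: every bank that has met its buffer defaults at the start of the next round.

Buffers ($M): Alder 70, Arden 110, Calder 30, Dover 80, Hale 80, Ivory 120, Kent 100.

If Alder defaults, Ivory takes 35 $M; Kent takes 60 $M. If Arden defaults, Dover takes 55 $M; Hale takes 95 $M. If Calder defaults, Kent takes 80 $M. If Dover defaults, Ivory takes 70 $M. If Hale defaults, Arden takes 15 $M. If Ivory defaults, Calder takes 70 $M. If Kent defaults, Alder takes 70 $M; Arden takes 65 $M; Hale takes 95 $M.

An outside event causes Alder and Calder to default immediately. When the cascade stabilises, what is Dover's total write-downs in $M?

0

Round 1 — Alder, Calder default (initial).
  Ivory: +35 → 35 < 120
  Kent: +60+80 → 140 ≥ 100
Round 2 — Kent defaults.
  Arden: +65 → 65 < 110
  Hale: +95 → 95 ≥ 80
Round 3 — Hale defaults.
  Arden: +15 → 80 < 110
No further defaults.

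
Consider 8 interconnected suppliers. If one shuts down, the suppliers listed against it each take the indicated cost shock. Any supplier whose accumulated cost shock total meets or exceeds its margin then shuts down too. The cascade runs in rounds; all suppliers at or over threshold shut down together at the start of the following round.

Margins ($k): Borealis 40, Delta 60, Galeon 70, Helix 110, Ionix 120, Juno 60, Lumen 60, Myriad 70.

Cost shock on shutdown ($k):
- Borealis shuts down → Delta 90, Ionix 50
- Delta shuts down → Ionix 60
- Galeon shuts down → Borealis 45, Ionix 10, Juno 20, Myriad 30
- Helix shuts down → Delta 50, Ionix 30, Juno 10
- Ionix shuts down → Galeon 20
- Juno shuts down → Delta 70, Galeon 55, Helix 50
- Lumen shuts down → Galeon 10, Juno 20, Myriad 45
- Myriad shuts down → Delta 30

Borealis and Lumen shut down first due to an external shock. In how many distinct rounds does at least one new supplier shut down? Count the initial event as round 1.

Round 1 — Borealis, Lumen shut down (initial).
  Delta: +90 → 90 ≥ 60
  Galeon: +10 → 10 < 70
  Ionix: +50 → 50 < 120
  Juno: +20 → 20 < 60
  Myriad: +45 → 45 < 70
Round 2 — Delta shuts down.
  Ionix: +60 → 110 < 120
No further shutdowns.

2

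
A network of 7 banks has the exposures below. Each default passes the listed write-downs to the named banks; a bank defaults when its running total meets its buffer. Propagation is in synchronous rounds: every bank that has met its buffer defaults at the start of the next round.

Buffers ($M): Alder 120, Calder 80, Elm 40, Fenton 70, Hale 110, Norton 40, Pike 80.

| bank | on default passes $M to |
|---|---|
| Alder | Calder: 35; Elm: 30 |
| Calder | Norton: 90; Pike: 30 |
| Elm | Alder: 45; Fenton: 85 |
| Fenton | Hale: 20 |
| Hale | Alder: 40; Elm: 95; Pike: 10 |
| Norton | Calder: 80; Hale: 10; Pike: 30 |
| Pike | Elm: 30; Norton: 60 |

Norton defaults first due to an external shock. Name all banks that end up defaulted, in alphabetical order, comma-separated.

Round 1 — Norton defaults (initial).
  Calder: +80 → 80 ≥ 80
  Hale: +10 → 10 < 110
  Pike: +30 → 30 < 80
Round 2 — Calder defaults.
  Pike: +30 → 60 < 80
No further defaults.

Calder, Norton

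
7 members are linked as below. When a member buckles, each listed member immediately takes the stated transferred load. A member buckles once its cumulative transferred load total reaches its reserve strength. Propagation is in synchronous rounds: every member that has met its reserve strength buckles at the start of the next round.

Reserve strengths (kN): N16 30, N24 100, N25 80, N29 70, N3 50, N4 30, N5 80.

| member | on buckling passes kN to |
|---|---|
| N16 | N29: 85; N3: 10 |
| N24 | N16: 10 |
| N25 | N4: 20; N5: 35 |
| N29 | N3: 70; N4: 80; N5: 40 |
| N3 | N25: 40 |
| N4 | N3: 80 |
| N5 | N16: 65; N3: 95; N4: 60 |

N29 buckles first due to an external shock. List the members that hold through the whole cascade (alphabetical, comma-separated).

Round 1 — N29 buckles (initial).
  N3: +70 → 70 ≥ 50
  N4: +80 → 80 ≥ 30
  N5: +40 → 40 < 80
Round 2 — N3, N4 buckle.
  N25: +40 → 40 < 80
No further bucklings.

N16, N24, N25, N5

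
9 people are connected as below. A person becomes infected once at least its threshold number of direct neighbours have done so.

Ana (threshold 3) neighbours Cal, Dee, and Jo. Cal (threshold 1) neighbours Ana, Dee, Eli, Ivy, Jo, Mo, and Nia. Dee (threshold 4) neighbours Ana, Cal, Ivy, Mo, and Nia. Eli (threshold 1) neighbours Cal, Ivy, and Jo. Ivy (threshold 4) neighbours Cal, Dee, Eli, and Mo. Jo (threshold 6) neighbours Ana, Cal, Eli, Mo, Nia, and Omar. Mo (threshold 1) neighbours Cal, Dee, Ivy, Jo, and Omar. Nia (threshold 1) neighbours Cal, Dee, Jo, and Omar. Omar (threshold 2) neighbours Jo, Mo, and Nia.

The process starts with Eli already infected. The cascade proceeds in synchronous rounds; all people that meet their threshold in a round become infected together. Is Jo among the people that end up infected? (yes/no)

no

Round 1 — Eli becomes infected (initial).
Round 2 — checking thresholds:
  Cal: 1 of 7 neighbours ≥ 1, becomes infected.
  Ivy: 1 of 4 neighbours < 4, not yet.
  Jo: 1 of 6 neighbours < 6, not yet.
Round 3 — checking thresholds:
  Ana: 1 of 3 neighbours < 3, not yet.
  Dee: 1 of 5 neighbours < 4, not yet.
  Ivy: 2 of 4 neighbours < 4, not yet.
  Jo: 2 of 6 neighbours < 6, not yet.
  Mo: 1 of 5 neighbours ≥ 1, becomes infected.
  Nia: 1 of 4 neighbours ≥ 1, becomes infected.
Round 4 — checking thresholds:
  Ana: 1 of 3 neighbours < 3, not yet.
  Dee: 3 of 5 neighbours < 4, not yet.
  Ivy: 3 of 4 neighbours < 4, not yet.
  Jo: 4 of 6 neighbours < 6, not yet.
  Omar: 2 of 3 neighbours ≥ 2, becomes infected.
Round 5 — no new infections; cascade stops.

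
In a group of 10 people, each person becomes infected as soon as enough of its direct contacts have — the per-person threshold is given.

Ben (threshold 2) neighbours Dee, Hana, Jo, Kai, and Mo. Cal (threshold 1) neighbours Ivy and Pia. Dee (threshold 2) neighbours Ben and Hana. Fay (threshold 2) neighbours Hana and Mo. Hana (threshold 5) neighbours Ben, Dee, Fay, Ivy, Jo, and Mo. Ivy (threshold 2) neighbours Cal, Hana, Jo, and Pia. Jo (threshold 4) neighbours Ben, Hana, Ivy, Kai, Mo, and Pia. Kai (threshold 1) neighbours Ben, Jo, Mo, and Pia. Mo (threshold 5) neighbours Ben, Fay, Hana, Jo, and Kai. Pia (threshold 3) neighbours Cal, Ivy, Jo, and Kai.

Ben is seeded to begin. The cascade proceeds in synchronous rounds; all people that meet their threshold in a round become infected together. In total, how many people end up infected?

2

Round 1 — Ben becomes infected (initial).
Round 2 — checking thresholds:
  Dee: 1 of 2 neighbours < 2, below threshold.
  Hana: 1 of 6 neighbours < 5, below threshold.
  Jo: 1 of 6 neighbours < 4, below threshold.
  Kai: 1 of 4 neighbours ≥ 1, becomes infected.
  Mo: 1 of 5 neighbours < 5, below threshold.
Round 3 — no new infections; cascade stops.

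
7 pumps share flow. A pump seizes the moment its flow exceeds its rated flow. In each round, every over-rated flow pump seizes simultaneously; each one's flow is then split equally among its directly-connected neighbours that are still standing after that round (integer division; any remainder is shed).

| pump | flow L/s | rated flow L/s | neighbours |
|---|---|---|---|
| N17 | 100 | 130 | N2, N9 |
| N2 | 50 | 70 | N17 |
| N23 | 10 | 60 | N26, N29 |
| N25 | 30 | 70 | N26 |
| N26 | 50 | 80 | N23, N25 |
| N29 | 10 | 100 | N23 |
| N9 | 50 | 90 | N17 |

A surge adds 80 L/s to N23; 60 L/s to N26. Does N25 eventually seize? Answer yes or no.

Round 1 — N23 at 90 > 60; N26 at 110 > 80. N23, N26 seize.
  N23 sheds 90 L/s to N29: 90 each.
    N29: 10+90 = 100 ≤ 100
  N26 sheds 110 L/s to N25: 110 each.
    N25: 30+110 = 140 > 70
Round 2 — N25 seizes.
  N25 sheds 140 L/s: no online neighbours, lost.
No further seizures.

yes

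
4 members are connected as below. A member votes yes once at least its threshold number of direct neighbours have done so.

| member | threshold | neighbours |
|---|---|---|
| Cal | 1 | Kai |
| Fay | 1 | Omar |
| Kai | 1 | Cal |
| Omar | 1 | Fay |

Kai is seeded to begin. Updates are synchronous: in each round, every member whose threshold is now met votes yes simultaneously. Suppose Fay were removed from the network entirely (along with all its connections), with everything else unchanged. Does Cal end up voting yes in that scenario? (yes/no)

With Fay removed:
Round 1 — Kai votes yes (initial).
Round 2 — checking thresholds:
  Cal: 1 of 1 neighbours ≥ 1, votes yes.
Round 3 — no new yes votes; cascade stops.

yes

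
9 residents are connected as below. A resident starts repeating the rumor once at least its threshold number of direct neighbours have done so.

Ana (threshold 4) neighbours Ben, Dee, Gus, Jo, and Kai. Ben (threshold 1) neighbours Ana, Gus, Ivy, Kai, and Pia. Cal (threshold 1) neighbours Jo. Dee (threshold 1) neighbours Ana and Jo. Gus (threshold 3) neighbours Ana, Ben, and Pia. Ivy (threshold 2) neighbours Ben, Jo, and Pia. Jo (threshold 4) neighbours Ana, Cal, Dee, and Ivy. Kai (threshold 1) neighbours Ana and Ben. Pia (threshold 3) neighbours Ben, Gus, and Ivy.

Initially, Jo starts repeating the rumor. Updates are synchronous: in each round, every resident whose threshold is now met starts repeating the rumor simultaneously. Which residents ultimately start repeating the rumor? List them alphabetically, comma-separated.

Cal, Dee, Jo

Round 1 — Jo starts repeating the rumor (initial).
Round 2 — checking thresholds:
  Ana: 1 of 5 neighbours < 4, holds.
  Cal: 1 of 1 neighbours ≥ 1, starts repeating the rumor.
  Dee: 1 of 2 neighbours ≥ 1, starts repeating the rumor.
  Ivy: 1 of 3 neighbours < 2, holds.
Round 3 — no new spreads; cascade stops.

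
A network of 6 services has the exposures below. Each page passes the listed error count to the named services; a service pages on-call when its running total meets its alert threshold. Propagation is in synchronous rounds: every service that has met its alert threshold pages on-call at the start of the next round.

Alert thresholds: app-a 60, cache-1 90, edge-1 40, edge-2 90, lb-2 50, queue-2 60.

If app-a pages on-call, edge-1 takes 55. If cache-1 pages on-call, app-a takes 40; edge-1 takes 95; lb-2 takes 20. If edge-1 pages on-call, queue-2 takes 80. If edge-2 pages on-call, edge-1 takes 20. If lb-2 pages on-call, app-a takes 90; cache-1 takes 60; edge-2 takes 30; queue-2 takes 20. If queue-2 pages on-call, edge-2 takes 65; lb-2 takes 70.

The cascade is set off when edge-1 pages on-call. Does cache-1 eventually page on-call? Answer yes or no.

Round 1 — edge-1 pages on-call (initial).
  queue-2: +80 → 80 ≥ 60
Round 2 — queue-2 pages on-call.
  edge-2: +65 → 65 < 90
  lb-2: +70 → 70 ≥ 50
Round 3 — lb-2 pages on-call.
  app-a: +90 → 90 ≥ 60
  cache-1: +60 → 60 < 90
  edge-2: +30 → 95 ≥ 90
Round 4 — app-a, edge-2 page on-call.
No further pages.

no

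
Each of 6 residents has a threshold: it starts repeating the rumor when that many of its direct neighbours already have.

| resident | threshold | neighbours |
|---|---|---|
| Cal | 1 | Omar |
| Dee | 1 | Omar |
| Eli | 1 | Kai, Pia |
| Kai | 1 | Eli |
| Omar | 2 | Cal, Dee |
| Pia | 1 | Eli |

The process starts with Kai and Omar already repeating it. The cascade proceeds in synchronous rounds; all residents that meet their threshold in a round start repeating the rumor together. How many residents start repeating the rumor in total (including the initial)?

Round 1 — Kai, Omar start repeating the rumor (initial).
Round 2 — checking thresholds:
  Cal: 1 of 1 neighbours ≥ 1, starts repeating the rumor.
  Dee: 1 of 1 neighbours ≥ 1, starts repeating the rumor.
  Eli: 1 of 2 neighbours ≥ 1, starts repeating the rumor.
Round 3 — checking thresholds:
  Pia: 1 of 1 neighbours ≥ 1, starts repeating the rumor.
Round 4 — no new spreads; cascade stops.

6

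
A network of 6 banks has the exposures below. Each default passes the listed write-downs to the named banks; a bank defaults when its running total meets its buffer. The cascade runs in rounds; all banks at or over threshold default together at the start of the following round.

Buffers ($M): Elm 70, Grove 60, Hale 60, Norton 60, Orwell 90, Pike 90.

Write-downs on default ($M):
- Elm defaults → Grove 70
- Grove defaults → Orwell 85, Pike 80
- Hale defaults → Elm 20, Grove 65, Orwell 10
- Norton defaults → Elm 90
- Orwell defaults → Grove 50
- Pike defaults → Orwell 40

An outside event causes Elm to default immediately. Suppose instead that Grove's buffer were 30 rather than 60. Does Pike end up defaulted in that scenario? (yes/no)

With Grove's buffer at 30:
Round 1 — Elm defaults (initial).
  Grove: +70 → 70 ≥ 30
Round 2 — Grove defaults.
  Orwell: +85 → 85 < 90
  Pike: +80 → 80 < 90
No further defaults.

no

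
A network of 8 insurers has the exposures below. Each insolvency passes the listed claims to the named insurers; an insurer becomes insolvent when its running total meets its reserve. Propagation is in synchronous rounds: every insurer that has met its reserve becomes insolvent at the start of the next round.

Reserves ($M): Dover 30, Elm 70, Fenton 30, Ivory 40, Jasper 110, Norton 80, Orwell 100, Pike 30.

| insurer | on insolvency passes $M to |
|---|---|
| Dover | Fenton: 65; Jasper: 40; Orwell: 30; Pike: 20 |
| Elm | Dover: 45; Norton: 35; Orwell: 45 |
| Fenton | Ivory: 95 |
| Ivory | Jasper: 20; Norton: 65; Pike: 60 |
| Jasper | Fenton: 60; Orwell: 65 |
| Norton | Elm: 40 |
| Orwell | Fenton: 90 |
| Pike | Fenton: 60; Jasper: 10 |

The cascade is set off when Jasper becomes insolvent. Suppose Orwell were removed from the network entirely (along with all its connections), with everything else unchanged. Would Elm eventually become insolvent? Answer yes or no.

no

With Orwell removed:
Round 1 — Jasper becomes insolvent (initial).
  Fenton: +60 → 60 ≥ 30
Round 2 — Fenton becomes insolvent.
  Ivory: +95 → 95 ≥ 40
Round 3 — Ivory becomes insolvent.
  Norton: +65 → 65 < 80
  Pike: +60 → 60 ≥ 30
Round 4 — Pike becomes insolvent.
No further insolvencies.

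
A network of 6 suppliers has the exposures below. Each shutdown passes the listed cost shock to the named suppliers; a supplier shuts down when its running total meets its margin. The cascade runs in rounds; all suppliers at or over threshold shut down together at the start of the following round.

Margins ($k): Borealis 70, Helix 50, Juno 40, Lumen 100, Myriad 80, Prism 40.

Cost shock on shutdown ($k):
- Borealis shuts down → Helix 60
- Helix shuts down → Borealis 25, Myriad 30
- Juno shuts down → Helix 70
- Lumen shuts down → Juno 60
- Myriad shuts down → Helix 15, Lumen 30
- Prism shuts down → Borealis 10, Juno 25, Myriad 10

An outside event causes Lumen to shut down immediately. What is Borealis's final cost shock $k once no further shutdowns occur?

Round 1 — Lumen shuts down (initial).
  Juno: +60 → 60 ≥ 40
Round 2 — Juno shuts down.
  Helix: +70 → 70 ≥ 50
Round 3 — Helix shuts down.
  Borealis: +25 → 25 < 70
  Myriad: +30 → 30 < 80
No further shutdowns.

25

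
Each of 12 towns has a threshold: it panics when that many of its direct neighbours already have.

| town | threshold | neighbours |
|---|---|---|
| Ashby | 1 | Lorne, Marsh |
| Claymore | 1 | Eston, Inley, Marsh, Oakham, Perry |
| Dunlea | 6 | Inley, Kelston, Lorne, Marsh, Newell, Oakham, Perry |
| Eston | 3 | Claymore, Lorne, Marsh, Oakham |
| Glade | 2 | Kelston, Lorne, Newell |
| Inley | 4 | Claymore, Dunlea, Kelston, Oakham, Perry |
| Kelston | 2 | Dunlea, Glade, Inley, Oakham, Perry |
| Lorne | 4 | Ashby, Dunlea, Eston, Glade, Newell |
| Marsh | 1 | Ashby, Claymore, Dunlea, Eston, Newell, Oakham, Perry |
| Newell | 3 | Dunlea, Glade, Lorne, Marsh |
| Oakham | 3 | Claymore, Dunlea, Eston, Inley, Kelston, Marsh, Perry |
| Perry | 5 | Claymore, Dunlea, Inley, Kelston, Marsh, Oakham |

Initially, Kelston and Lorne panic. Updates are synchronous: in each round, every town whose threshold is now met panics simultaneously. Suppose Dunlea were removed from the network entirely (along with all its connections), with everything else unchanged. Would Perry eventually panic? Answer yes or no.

With Dunlea removed:
Round 1 — Kelston, Lorne panic (initial).
Round 2 — checking thresholds:
  Ashby: 1 of 2 neighbours ≥ 1, panics.
  Eston: 1 of 4 neighbours < 3, not yet.
  Glade: 2 of 3 neighbours ≥ 2, panics.
  Inley: 1 of 4 neighbours < 4, not yet.
  Newell: 1 of 3 neighbours < 3, not yet.
  Oakham: 1 of 6 neighbours < 3, not yet.
  Perry: 1 of 5 neighbours < 5, not yet.
Round 3 — checking thresholds:
  Eston: 1 of 4 neighbours < 3, not yet.
  Inley: 1 of 4 neighbours < 4, not yet.
  Marsh: 1 of 6 neighbours ≥ 1, panics.
  Newell: 2 of 3 neighbours < 3, not yet.
  Oakham: 1 of 6 neighbours < 3, not yet.
  Perry: 1 of 5 neighbours < 5, not yet.
Round 4 — checking thresholds:
  Claymore: 1 of 5 neighbours ≥ 1, panics.
  Eston: 2 of 4 neighbours < 3, not yet.
  Inley: 1 of 4 neighbours < 4, not yet.
  Newell: 3 of 3 neighbours ≥ 3, panics.
  Oakham: 2 of 6 neighbours < 3, not yet.
  Perry: 2 of 5 neighbours < 5, not yet.
Round 5 — checking thresholds:
  Eston: 3 of 4 neighbours ≥ 3, panics.
  Inley: 2 of 4 neighbours < 4, not yet.
  Oakham: 3 of 6 neighbours ≥ 3, panics.
  Perry: 3 of 5 neighbours < 5, not yet.
Round 6 — no new panics; cascade stops.

no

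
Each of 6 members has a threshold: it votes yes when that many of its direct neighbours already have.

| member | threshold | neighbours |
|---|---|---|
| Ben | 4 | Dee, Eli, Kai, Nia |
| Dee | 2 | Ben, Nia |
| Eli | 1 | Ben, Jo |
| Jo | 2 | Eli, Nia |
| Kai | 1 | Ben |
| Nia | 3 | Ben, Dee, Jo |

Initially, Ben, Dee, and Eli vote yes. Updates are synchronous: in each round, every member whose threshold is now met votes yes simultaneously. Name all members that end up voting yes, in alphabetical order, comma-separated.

Ben, Dee, Eli, Kai

Round 1 — Ben, Dee, Eli vote yes (initial).
Round 2 — checking thresholds:
  Jo: 1 of 2 neighbours < 2, holds.
  Kai: 1 of 1 neighbours ≥ 1, votes yes.
  Nia: 2 of 3 neighbours < 3, holds.
Round 3 — no new yes votes; cascade stops.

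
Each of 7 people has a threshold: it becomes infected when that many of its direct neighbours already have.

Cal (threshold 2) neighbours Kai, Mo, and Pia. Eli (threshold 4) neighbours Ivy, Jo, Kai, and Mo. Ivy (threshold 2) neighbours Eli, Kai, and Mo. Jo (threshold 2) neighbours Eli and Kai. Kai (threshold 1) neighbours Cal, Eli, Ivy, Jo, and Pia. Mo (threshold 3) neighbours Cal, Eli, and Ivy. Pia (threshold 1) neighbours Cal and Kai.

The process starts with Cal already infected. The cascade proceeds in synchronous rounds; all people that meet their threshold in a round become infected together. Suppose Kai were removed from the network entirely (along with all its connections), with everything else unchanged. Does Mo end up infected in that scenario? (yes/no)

With Kai removed:
Round 1 — Cal becomes infected (initial).
Round 2 — checking thresholds:
  Mo: 1 of 3 neighbours < 3, not yet.
  Pia: 1 of 1 neighbours ≥ 1, becomes infected.
Round 3 — no new infections; cascade stops.

no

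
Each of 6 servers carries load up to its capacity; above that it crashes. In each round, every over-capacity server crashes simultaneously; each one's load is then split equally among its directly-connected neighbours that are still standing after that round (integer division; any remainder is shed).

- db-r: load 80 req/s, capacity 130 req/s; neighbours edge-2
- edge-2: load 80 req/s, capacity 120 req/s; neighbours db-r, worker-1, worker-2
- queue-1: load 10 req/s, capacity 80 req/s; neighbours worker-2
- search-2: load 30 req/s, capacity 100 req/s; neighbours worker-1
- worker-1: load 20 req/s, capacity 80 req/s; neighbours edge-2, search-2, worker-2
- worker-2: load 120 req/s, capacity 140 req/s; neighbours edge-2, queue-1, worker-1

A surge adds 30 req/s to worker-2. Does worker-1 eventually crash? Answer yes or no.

yes

Round 1 — worker-2 at 150 > 140. worker-2 crashes.
  worker-2 sheds 150 req/s to edge-2, queue-1, worker-1: 50 each.
    edge-2: 80+50 = 130 > 120
    queue-1: 10+50 = 60 ≤ 80
    worker-1: 20+50 = 70 ≤ 80
Round 2 — edge-2 crashes.
  edge-2 sheds 130 req/s to db-r, worker-1: 65 each.
    db-r: 80+65 = 145 > 130
    worker-1: 70+65 = 135 > 80
Round 3 — db-r, worker-1 crash.
  db-r sheds 145 req/s: no online neighbours, lost.
  worker-1 sheds 135 req/s to search-2: 135 each.
    search-2: 30+135 = 165 > 100
Round 4 — search-2 crashes.
  search-2 sheds 165 req/s: no online neighbours, lost.
No further crashes.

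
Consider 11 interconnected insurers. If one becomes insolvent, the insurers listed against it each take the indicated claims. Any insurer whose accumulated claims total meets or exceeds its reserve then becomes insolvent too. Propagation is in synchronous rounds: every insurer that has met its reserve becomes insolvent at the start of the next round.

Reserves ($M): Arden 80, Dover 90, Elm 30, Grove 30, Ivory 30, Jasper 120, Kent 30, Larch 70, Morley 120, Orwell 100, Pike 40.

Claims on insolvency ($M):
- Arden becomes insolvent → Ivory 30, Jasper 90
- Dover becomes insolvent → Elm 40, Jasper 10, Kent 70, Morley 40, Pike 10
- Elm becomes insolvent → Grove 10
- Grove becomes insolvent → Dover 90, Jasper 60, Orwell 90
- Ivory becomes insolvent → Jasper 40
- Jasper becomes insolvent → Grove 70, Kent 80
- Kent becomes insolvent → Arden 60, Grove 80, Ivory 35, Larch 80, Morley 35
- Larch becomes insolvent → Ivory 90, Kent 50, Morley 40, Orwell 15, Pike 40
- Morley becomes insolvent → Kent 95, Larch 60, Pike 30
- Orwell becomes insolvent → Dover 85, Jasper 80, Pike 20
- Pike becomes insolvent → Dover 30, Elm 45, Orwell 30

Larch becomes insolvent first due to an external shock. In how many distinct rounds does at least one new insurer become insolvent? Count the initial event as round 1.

Round 1 — Larch becomes insolvent (initial).
  Ivory: +90 → 90 ≥ 30
  Kent: +50 → 50 ≥ 30
  Morley: +40 → 40 < 120
  Orwell: +15 → 15 < 100
  Pike: +40 → 40 ≥ 40
Round 2 — Ivory, Kent, Pike become insolvent.
  Arden: +60 → 60 < 80
  Dover: +30 → 30 < 90
  Elm: +45 → 45 ≥ 30
  Grove: +80 → 80 ≥ 30
  Jasper: +40 → 40 < 120
  Morley: +35 → 75 < 120
  Orwell: +30 → 45 < 100
Round 3 — Elm, Grove become insolvent.
  Dover: +90 → 120 ≥ 90
  Jasper: +60 → 100 < 120
  Orwell: +90 → 135 ≥ 100
Round 4 — Dover, Orwell become insolvent.
  Jasper: +10+80 → 190 ≥ 120
  Morley: +40 → 115 < 120
Round 5 — Jasper becomes insolvent.
No further insolvencies.

5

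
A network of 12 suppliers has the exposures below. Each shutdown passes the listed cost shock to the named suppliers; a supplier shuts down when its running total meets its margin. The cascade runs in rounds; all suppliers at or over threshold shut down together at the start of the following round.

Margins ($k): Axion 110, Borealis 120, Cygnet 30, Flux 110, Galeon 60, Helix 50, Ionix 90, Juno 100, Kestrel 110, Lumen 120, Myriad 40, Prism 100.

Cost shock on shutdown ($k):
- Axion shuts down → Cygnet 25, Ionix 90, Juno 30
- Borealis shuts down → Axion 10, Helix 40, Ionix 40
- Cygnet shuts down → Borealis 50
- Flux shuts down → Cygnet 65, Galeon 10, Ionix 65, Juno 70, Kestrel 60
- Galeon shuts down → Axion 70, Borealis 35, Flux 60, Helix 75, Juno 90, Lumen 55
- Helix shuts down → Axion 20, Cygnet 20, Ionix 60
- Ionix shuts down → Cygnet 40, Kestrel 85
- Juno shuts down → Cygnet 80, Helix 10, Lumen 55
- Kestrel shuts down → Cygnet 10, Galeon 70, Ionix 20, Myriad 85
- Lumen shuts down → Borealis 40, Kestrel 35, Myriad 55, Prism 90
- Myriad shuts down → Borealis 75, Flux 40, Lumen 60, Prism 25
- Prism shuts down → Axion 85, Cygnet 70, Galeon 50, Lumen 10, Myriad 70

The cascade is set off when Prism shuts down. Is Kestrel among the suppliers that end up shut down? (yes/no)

no

Round 1 — Prism shuts down (initial).
  Axion: +85 → 85 < 110
  Cygnet: +70 → 70 ≥ 30
  Galeon: +50 → 50 < 60
  Lumen: +10 → 10 < 120
  Myriad: +70 → 70 ≥ 40
Round 2 — Cygnet, Myriad shut down.
  Borealis: +50+75 → 125 ≥ 120
  Flux: +40 → 40 < 110
  Lumen: +60 → 70 < 120
Round 3 — Borealis shuts down.
  Axion: +10 → 95 < 110
  Helix: +40 → 40 < 50
  Ionix: +40 → 40 < 90
No further shutdowns.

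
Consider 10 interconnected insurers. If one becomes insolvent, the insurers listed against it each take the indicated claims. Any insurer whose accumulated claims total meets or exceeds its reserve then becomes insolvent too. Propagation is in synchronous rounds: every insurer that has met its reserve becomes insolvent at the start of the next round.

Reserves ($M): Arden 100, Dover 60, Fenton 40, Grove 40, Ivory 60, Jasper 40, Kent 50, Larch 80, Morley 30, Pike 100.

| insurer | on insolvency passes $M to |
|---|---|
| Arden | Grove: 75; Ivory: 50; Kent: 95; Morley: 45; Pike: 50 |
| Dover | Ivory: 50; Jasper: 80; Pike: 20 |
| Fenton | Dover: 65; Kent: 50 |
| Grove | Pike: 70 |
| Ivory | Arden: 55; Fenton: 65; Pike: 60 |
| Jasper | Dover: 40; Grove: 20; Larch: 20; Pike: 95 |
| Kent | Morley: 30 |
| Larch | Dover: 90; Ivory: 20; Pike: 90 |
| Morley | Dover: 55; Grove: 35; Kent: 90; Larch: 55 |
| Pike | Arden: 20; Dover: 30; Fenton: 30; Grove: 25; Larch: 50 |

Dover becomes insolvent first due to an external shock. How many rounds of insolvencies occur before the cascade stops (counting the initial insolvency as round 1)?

Round 1 — Dover becomes insolvent (initial).
  Ivory: +50 → 50 < 60
  Jasper: +80 → 80 ≥ 40
  Pike: +20 → 20 < 100
Round 2 — Jasper becomes insolvent.
  Grove: +20 → 20 < 40
  Larch: +20 → 20 < 80
  Pike: +95 → 115 ≥ 100
Round 3 — Pike becomes insolvent.
  Arden: +20 → 20 < 100
  Fenton: +30 → 30 < 40
  Grove: +25 → 45 ≥ 40
  Larch: +50 → 70 < 80
Round 4 — Grove becomes insolvent.
No further insolvencies.

4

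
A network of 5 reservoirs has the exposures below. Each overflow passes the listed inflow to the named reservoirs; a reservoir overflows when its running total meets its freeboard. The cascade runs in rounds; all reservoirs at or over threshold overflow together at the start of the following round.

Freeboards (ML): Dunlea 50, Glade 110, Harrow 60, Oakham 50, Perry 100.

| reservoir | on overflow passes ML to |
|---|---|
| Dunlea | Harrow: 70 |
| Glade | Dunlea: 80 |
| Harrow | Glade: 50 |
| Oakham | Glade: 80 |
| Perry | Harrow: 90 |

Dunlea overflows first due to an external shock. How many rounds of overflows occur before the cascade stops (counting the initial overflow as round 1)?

2

Round 1 — Dunlea overflows (initial).
  Harrow: +70 → 70 ≥ 60
Round 2 — Harrow overflows.
  Glade: +50 → 50 < 110
No further overflows.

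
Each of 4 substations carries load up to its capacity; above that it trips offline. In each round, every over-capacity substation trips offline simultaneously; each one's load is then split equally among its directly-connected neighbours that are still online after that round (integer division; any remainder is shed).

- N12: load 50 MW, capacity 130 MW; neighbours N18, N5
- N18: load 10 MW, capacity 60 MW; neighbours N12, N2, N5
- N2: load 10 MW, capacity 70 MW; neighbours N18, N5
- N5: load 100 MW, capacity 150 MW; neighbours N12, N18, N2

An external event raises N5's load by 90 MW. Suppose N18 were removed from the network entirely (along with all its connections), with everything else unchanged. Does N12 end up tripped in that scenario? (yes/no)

With N18 removed:
Round 1 — N5 at 190 > 150. N5 trips offline.
  N5 sheds 190 MW to N12, N2: 95 each.
    N12: 50+95 = 145 > 130
    N2: 10+95 = 105 > 70
Round 2 — N12, N2 trip offline.
  N12 sheds 145 MW: no online neighbours, lost.
  N2 sheds 105 MW: no online neighbours, lost.
No further trips.

yes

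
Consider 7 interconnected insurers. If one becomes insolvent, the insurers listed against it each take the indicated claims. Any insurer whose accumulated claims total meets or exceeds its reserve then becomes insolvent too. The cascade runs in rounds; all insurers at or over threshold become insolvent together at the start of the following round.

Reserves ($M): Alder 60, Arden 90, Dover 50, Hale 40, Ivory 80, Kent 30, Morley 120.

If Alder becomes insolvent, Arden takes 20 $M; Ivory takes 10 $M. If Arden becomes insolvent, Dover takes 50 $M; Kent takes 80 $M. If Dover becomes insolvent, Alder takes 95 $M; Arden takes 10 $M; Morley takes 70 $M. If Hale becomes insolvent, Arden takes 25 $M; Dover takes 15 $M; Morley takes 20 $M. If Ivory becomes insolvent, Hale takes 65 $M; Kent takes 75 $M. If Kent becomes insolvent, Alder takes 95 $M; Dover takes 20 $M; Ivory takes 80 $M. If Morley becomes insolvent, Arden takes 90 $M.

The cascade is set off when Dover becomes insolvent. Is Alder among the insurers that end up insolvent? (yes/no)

yes

Round 1 — Dover becomes insolvent (initial).
  Alder: +95 → 95 ≥ 60
  Arden: +10 → 10 < 90
  Morley: +70 → 70 < 120
Round 2 — Alder becomes insolvent.
  Arden: +20 → 30 < 90
  Ivory: +10 → 10 < 80
No further insolvencies.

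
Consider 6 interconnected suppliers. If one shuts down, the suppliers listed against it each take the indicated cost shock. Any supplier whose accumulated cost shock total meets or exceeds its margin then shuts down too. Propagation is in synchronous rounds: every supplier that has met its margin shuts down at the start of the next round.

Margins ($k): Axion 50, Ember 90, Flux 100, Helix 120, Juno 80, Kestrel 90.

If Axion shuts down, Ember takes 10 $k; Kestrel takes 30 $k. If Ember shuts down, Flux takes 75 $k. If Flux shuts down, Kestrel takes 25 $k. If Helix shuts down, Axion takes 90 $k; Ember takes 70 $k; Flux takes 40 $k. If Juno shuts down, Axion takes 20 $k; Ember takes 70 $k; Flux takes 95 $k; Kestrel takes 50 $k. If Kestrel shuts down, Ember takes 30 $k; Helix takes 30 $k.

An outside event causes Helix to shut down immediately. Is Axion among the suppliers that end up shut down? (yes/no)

Round 1 — Helix shuts down (initial).
  Axion: +90 → 90 ≥ 50
  Ember: +70 → 70 < 90
  Flux: +40 → 40 < 100
Round 2 — Axion shuts down.
  Ember: +10 → 80 < 90
  Kestrel: +30 → 30 < 90
No further shutdowns.

yes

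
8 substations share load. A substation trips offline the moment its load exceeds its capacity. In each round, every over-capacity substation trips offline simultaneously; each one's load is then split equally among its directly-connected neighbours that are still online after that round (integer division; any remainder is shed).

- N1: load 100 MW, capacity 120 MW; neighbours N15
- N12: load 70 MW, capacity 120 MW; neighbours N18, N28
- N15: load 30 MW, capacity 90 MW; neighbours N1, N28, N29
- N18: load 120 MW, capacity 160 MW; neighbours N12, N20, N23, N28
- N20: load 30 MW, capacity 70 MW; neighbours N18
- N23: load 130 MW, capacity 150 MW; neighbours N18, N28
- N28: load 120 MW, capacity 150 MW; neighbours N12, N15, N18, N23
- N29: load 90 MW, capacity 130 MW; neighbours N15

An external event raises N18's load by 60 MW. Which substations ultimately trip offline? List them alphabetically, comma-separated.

N1, N12, N15, N18, N20, N23, N28, N29

Round 1 — N18 at 180 > 160. N18 trips offline.
  N18 sheds 180 MW to N12, N20, N23, N28: 45 each.
    N12: 70+45 = 115 ≤ 120
    N20: 30+45 = 75 > 70
    N23: 130+45 = 175 > 150
    N28: 120+45 = 165 > 150
Round 2 — N20, N23, N28 trip offline.
  N20 sheds 75 MW: no online neighbours, lost.
  N23 sheds 175 MW: no online neighbours, lost.
  N28 sheds 165 MW to N12, N15: 82 each (1 lost).
    N12: 115+82 = 197 > 120
    N15: 30+82 = 112 > 90
Round 3 — N12, N15 trip offline.
  N12 sheds 197 MW: no online neighbours, lost.
  N15 sheds 112 MW to N1, N29: 56 each.
    N1: 100+56 = 156 > 120
    N29: 90+56 = 146 > 130
Round 4 — N1, N29 trip offline.
  N1 sheds 156 MW: no online neighbours, lost.
  N29 sheds 146 MW: no online neighbours, lost.
No further trips.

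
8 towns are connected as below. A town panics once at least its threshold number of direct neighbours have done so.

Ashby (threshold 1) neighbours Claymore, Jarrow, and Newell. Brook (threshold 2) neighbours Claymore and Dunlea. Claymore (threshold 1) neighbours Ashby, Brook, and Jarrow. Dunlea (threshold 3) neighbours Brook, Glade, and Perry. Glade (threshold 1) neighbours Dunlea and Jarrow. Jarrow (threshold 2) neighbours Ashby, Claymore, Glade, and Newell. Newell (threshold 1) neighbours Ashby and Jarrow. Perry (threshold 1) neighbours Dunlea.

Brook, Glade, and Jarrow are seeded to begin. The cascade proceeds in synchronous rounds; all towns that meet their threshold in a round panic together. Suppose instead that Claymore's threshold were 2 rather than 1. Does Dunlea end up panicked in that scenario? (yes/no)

no

With Claymore's threshold at 2:
Round 1 — Brook, Glade, Jarrow panic (initial).
Round 2 — checking thresholds:
  Ashby: 1 of 3 neighbours ≥ 1, panics.
  Claymore: 2 of 3 neighbours ≥ 2, panics.
  Dunlea: 2 of 3 neighbours < 3, holds.
  Newell: 1 of 2 neighbours ≥ 1, panics.
Round 3 — no new panics; cascade stops.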